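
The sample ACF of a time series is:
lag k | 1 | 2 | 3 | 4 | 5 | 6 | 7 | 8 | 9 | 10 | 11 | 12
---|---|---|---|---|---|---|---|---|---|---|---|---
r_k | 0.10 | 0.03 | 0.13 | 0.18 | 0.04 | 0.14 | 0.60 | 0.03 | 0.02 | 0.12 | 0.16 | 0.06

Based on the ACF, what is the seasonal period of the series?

The largest autocorrelation is r_7 = 0.60; the remaining lags stay at or below 0.18.
The dominant spike at lag 7 indicates a seasonal period of 7.

7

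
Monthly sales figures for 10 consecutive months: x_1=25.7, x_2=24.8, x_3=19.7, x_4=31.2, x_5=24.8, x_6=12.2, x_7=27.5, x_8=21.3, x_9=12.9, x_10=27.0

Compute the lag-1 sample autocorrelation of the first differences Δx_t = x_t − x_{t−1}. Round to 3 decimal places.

-0.443

First differences Δx: -0.9, -5.1, 11.5, -6.4, -12.6, 15.3, -6.2, -8.4, 14.1
Mean of differences = 0.1444
Numerator Σ(Δx_t−Δx̄)(Δx_{t+1}−Δx̄) = -399.3220
Denominator Σ(Δx_t−Δx̄)² = 900.5022
r_1(Δx) = -399.3220 / 900.5022 = -0.443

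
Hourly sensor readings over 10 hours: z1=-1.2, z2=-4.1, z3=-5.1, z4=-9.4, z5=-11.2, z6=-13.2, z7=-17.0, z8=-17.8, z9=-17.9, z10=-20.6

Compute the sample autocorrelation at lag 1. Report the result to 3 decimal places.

0.693

Mean z̄ = (-1.2 − 4.1 − 5.1 − 9.4 − 11.2 − 13.2 − 17.0 − 17.8 − 17.9 − 20.6)/10 = -11.7500
Numerator Σ_{t=1}^{9}(z_t−z̄)(z_{t+1}−z̄) = 278.7125
Denominator Σ(z_t−z̄)² = 402.2850
r_1 = 278.7125 / 402.2850 = 0.693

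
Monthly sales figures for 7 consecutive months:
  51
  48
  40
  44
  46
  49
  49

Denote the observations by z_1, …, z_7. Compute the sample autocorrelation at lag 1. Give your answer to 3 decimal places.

0.247

Mean z̄ = (51 + 48 + 40 + 44 + 46 + 49 + 49)/7 = 46.7143
Deviations from mean: 4.2857, 1.2857, -6.7143, -2.7143, -0.7143, 2.2857, 2.2857
Numerator Σ_{t=1}^{6}(z_t−z̄)(z_{t+1}−z̄) = 20.6327
Denominator Σ(z_t−z̄)² = 83.4286
r_1 = 20.6327 / 83.4286 = 0.247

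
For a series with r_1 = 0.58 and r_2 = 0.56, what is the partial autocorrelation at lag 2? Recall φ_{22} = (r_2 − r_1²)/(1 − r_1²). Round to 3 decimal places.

0.337

φ_{22} = (r_2 − r_1²) / (1 − r_1²)
r_1² = (0.58)² = 0.3364
Numerator = 0.56 − 0.3364 = 0.2236; denominator = 1 − 0.3364 = 0.6636
φ_{22} = 0.2236 / 0.6636 = 0.337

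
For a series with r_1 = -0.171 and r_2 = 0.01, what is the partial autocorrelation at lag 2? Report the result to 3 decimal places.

φ_{22} = (r_2 − r_1²) / (1 − r_1²)
r_1² = (-0.171)² = 0.029241
Numerator = 0.01 − 0.0292 = -0.0192; denominator = 1 − 0.0292 = 0.9708
φ_{22} = -0.0192 / 0.9708 = -0.020

-0.020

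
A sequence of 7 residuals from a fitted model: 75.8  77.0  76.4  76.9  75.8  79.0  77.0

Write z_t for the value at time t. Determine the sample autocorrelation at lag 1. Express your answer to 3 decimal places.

-0.315

Mean z̄ = (75.8 + 77.0 + 76.4 + 76.9 + 75.8 + 79.0 + 77.0)/7 = 76.8429
Σ(z_t−z̄)(z_{t+1}−z̄) = (-0.1639) + (-0.0696) + (-0.0253) + (-0.0596) + (-2.2496) + (0.3390) = -2.2290
Denominator Σ(z_t−z̄)² = 7.0771
r_1 = -2.2290 / 7.0771 = -0.315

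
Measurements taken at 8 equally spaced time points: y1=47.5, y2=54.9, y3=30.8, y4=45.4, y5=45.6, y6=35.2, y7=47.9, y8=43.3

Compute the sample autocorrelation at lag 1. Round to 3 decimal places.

-0.432

Mean ȳ = (47.5 + 54.9 + 30.8 + 45.4 + 45.6 + 35.2 + 47.9 + 43.3)/8 = 43.8250
Deviations from mean: 3.6750, 11.0750, -13.0250, 1.5750, 1.7750, -8.6250, 4.0750, -0.5250
Σ(y_t−ȳ)(y_{t+1}−ȳ) = (40.7006) + (-144.2519) + (-20.5144) + (2.7956) + (-15.3094) + (-35.1469) + (-2.1394) = -173.8656
Denominator Σ(y_t−ȳ)² = 402.7150
r_1 = -173.8656 / 402.7150 = -0.432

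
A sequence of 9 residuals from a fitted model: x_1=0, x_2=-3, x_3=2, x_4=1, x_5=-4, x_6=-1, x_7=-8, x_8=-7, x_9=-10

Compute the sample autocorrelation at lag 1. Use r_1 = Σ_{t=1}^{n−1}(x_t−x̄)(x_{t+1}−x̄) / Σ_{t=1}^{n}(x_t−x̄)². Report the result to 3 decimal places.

0.363

Mean x̄ = (0 − 3 + 2 + 1 − 4 − 1 − 8 − 7 − 10)/9 = -3.3333
Numerator Σ_{t=1}^{8}(x_t−x̄)(x_{t+1}−x̄) = 52.2222
Denominator Σ(x_t−x̄)² = 144.0000
r_1 = 52.2222 / 144.0000 = 0.363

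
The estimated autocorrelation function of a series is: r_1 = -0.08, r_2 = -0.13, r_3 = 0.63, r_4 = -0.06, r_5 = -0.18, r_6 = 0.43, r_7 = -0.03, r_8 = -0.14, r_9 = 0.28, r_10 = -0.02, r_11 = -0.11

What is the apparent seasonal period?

3

The largest autocorrelation is r_3 = 0.63, with weaker echoes at lags 6 (0.43) and 9 (0.28); the remaining lags stay at or below -0.02.
The dominant spike at lag 3 indicates a seasonal period of 3.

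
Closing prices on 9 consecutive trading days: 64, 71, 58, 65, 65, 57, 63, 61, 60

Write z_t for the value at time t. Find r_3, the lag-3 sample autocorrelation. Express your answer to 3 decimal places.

Mean z̄ = (64 + 71 + 58 + 65 + 65 + 57 + 63 + 61 + 60)/9 = 62.6667
Σ(z_t−z̄)(z_{t+3}−z̄) = (3.1111) + (19.4444) + (26.4444) + (0.7778) + (-3.8889) + (15.1111) = 61.0000
Denominator Σ(z_t−z̄)² = 146.0000
r_3 = 61.0000 / 146.0000 = 0.418

0.418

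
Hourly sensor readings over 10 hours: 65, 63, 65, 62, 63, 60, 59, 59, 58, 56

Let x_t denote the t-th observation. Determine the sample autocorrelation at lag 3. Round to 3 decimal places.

Mean x̄ = (65 + 63 + 65 + 62 + 63 + 60 + 59 + 59 + 58 + 56)/10 = 61.0000
Numerator Σ_{t=1}^{7}(x_t−x̄)(x_{t+3}−x̄) = 11.0000
Denominator Σ(x_t−x̄)² = 84.0000
r_3 = 11.0000 / 84.0000 = 0.131

0.131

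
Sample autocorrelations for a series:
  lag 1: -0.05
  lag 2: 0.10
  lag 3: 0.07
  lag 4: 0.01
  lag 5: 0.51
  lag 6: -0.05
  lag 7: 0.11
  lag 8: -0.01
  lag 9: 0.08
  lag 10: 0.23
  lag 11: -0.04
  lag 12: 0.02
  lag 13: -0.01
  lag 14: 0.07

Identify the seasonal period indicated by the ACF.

5

The largest autocorrelation is r_5 = 0.51, with a weaker echo at lag 10 (0.23); the remaining lags stay at or below 0.11.
The dominant spike at lag 5 indicates a seasonal period of 5.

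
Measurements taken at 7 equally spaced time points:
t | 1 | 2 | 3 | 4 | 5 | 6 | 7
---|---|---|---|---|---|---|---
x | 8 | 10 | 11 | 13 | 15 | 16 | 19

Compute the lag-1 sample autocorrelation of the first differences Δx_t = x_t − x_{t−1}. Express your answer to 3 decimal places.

-0.480

First differences Δx: 2, 1, 2, 2, 1, 3
Mean of differences = 1.8333
Numerator Σ(Δx_t−Δx̄)(Δx_{t+1}−Δx̄) = -1.3611
Denominator Σ(Δx_t−Δx̄)² = 2.8333
r_1(Δx) = -1.3611 / 2.8333 = -0.480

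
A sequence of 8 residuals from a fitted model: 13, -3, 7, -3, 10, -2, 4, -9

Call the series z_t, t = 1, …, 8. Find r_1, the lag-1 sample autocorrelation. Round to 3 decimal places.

Mean z̄ = (13 − 3 + 7 − 3 + 10 − 2 + 4 − 9)/8 = 2.1250
Deviations from mean: 10.8750, -5.1250, 4.8750, -5.1250, 7.8750, -4.1250, 1.8750, -11.1250
Numerator Σ_{t=1}^{7}(z_t−z̄)(z_{t+1}−z̄) = -207.1406
Denominator Σ(z_t−z̄)² = 400.8750
r_1 = -207.1406 / 400.8750 = -0.517

-0.517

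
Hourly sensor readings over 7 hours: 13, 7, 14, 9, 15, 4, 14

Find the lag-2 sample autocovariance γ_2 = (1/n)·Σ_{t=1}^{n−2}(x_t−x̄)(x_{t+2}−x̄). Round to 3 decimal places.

7.525

Mean x̄ = (13 + 7 + 14 + 9 + 15 + 4 + 14)/7 = 10.8571
Σ_{t=1}^{5}(x_t−x̄)(x_{t+2}−x̄) = 52.6735
γ_2 = 52.6735 / 7 = 7.525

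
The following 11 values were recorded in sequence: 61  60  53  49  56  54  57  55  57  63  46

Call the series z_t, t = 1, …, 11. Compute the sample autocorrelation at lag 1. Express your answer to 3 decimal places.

-0.151

Mean z̄ = (61 + 60 + 53 + 49 + 56 + 54 + 57 + 55 + 57 + 63 + 46)/11 = 55.5455
Numerator Σ_{t=1}^{10}(z_t−z̄)(z_{t+1}−z̄) = -38.2066
Denominator Σ(z_t−z̄)² = 252.7273
r_1 = -38.2066 / 252.7273 = -0.151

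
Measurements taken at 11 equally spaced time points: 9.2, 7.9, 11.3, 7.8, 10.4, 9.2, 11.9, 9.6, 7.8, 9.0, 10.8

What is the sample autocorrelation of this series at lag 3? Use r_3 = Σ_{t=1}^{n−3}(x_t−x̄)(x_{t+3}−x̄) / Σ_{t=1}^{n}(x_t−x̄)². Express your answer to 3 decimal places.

-0.300

Mean x̄ = (9.2 + 7.9 + 11.3 + 7.8 + 10.4 + 9.2 + 11.9 + 9.6 + 7.8 + 9.0 + 10.8)/11 = 9.5364
Numerator Σ_{t=1}^{8}(x_t−x̄)(x_{t+3}−x̄) = -6.0749
Denominator Σ(x_t−x̄)² = 20.2655
r_3 = -6.0749 / 20.2655 = -0.300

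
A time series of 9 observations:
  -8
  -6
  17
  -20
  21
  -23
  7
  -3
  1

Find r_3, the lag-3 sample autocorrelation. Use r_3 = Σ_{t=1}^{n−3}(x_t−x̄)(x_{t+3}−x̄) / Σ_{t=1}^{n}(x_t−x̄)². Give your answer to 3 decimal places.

Mean x̄ = (-8 − 6 + 17 − 20 + 21 − 23 + 7 − 3 + 1)/9 = -1.5556
Numerator Σ_{t=1}^{6}(x_t−x̄)(x_{t+3}−x̄) = -624.4815
Denominator Σ(x_t−x̄)² = 1796.2222
r_3 = -624.4815 / 1796.2222 = -0.348

-0.348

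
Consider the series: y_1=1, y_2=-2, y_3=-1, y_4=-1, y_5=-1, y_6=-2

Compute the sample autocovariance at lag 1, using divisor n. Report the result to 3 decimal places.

Mean ȳ = (1 − 2 − 1 − 1 − 1 − 2)/6 = -1.0000
Σ_{t=1}^{5}(y_t−ȳ)(y_{t+1}−ȳ) = -2.0000
γ_1 = -2.0000 / 6 = -0.333

-0.333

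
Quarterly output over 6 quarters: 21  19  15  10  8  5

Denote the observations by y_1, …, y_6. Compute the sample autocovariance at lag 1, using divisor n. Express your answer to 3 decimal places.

Mean ȳ = (21 + 19 + 15 + 10 + 8 + 5)/6 = 13.0000
Σ_{t=1}^{5}(y_t−ȳ)(y_{t+1}−ȳ) = 109.0000
γ_1 = 109.0000 / 6 = 18.167

18.167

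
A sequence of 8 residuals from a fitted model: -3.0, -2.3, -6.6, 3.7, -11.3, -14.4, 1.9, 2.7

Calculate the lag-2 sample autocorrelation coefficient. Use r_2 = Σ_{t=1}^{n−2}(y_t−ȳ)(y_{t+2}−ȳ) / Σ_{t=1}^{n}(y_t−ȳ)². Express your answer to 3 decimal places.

-0.514

Mean ȳ = (-3.0 − 2.3 − 6.6 + 3.7 − 11.3 − 14.4 + 1.9 + 2.7)/8 = -3.6625
Deviations from mean: 0.6625, 1.3625, -2.9375, 7.3625, -7.6375, -10.7375, 5.5625, 6.3625
Σ(y_t−ȳ)(y_{t+2}−ȳ) = (-1.9461) + (10.0314) + (22.4352) + (-79.0548) + (-42.4836) + (-68.3173) = -159.3353
Denominator Σ(y_t−ȳ)² = 310.1788
r_2 = -159.3353 / 310.1788 = -0.514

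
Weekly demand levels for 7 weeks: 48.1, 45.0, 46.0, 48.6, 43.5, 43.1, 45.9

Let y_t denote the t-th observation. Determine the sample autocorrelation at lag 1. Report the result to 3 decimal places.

-0.080

Mean ȳ = (48.1 + 45.0 + 46.0 + 48.6 + 43.5 + 43.1 + 45.9)/7 = 45.7429
Σ(y_t−ȳ)(y_{t+1}−ȳ) = (-1.7510) + (-0.1910) + (0.7347) + (-6.4082) + (5.9276) + (-0.4153) = -2.1033
Denominator Σ(y_t−ȳ)² = 26.3771
r_1 = -2.1033 / 26.3771 = -0.080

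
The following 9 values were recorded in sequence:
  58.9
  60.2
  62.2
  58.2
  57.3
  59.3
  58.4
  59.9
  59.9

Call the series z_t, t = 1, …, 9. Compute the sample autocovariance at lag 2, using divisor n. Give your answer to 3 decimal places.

Mean z̄ = (58.9 + 60.2 + 62.2 + 58.2 + 57.3 + 59.3 + 58.4 + 59.9 + 59.9)/9 = 59.3667
Σ_{t=1}^{7}(z_t−z̄)(z_{t+2}−z̄) = -6.6256
γ_2 = -6.6256 / 9 = -0.736

-0.736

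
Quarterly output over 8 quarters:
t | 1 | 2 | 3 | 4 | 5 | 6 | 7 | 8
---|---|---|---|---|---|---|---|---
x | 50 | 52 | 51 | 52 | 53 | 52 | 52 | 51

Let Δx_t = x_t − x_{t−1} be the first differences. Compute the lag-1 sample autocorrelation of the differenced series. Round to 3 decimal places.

First differences Δx: 2, -1, 1, 1, -1, 0, -1
Mean of differences = 0.1429
Numerator Σ(Δx_t−Δx̄)(Δx_{t+1}−Δx̄) = -3.0204
Denominator Σ(Δx_t−Δx̄)² = 8.8571
r_1(Δx) = -3.0204 / 8.8571 = -0.341

-0.341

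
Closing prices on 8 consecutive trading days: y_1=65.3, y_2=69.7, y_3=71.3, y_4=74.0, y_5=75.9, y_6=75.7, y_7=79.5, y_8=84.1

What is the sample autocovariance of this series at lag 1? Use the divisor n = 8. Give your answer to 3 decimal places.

Mean ȳ = (65.3 + 69.7 + 71.3 + 74.0 + 75.9 + 75.7 + 79.5 + 84.1)/8 = 74.4375
Σ_{t=1}^{7}(y_t−ȳ)(y_{t+1}−ȳ) = 116.0398
γ_1 = 116.0398 / 8 = 14.505

14.505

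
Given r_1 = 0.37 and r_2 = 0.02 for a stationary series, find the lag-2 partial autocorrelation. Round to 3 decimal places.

φ_{22} = (r_2 − r_1²) / (1 − r_1²)
r_1² = (0.37)² = 0.1369
Numerator = 0.02 − 0.1369 = -0.1169; denominator = 1 − 0.1369 = 0.8631
φ_{22} = -0.1169 / 0.8631 = -0.135

-0.135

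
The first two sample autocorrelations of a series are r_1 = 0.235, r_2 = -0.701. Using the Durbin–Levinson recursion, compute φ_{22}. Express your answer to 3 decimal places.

φ_{22} = (r_2 − r_1²) / (1 − r_1²)
r_1² = (0.235)² = 0.055225
Numerator = -0.701 − 0.0552 = -0.7562; denominator = 1 − 0.0552 = 0.9448
φ_{22} = -0.7562 / 0.9448 = -0.800

-0.800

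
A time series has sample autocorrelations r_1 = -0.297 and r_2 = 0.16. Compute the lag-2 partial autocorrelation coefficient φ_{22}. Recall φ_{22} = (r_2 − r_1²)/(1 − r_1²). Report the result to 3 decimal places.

φ_{22} = (r_2 − r_1²) / (1 − r_1²)
r_1² = (-0.297)² = 0.088209
Numerator = 0.16 − 0.0882 = 0.0718; denominator = 1 − 0.0882 = 0.9118
φ_{22} = 0.0718 / 0.9118 = 0.079

0.079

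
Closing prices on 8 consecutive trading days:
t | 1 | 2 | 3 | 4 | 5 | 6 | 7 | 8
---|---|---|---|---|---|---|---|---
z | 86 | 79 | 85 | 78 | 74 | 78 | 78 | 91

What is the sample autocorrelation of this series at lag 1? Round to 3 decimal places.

-0.033

Mean z̄ = (86 + 79 + 85 + 78 + 74 + 78 + 78 + 91)/8 = 81.1250
Numerator Σ_{t=1}^{7}(z_t−z̄)(z_{t+1}−z̄) = -7.2656
Denominator Σ(z_t−z̄)² = 220.8750
r_1 = -7.2656 / 220.8750 = -0.033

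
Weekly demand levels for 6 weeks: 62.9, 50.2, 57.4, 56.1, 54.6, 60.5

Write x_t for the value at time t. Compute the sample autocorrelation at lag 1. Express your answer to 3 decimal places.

-0.499

Mean x̄ = (62.9 + 50.2 + 57.4 + 56.1 + 54.6 + 60.5)/6 = 56.9500
Σ(x_t−x̄)(x_{t+1}−x̄) = (-40.1625) + (-3.0375) + (-0.3825) + (1.9975) + (-8.3425) = -49.9275
Denominator Σ(x_t−x̄)² = 100.0150
r_1 = -49.9275 / 100.0150 = -0.499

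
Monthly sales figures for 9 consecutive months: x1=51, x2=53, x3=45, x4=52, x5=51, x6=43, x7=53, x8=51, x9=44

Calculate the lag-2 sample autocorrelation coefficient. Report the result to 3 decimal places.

Mean x̄ = (51 + 53 + 45 + 52 + 51 + 43 + 53 + 51 + 44)/9 = 49.2222
Σ(x_t−x̄)(x_{t+2}−x̄) = (-7.5062) + (10.4938) + (-7.5062) + (-17.2840) + (6.7160) + (-11.0617) + (-19.7284) = -45.8765
Denominator Σ(x_t−x̄)² = 129.5556
r_2 = -45.8765 / 129.5556 = -0.354

-0.354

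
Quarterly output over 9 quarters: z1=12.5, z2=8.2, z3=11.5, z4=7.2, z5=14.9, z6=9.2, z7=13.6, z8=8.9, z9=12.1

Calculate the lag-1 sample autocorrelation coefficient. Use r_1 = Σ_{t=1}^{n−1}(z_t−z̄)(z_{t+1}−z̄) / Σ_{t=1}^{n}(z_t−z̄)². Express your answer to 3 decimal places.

Mean z̄ = (12.5 + 8.2 + 11.5 + 7.2 + 14.9 + 9.2 + 13.6 + 8.9 + 12.1)/9 = 10.9000
Numerator Σ_{t=1}^{8}(z_t−z̄)(z_{t+1}−z̄) = -42.1500
Denominator Σ(z_t−z̄)² = 55.5200
r_1 = -42.1500 / 55.5200 = -0.759

-0.759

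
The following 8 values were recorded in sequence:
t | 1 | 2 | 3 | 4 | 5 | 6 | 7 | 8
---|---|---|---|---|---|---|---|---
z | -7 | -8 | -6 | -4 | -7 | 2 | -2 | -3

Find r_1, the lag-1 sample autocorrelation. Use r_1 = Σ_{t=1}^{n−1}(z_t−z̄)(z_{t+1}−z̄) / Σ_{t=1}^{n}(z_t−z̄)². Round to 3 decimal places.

Mean z̄ = (-7 − 8 − 6 − 4 − 7 + 2 − 2 − 3)/8 = -4.3750
Deviations from mean: -2.6250, -3.6250, -1.6250, 0.3750, -2.6250, 6.3750, 2.3750, 1.3750
Σ(z_t−z̄)(z_{t+1}−z̄) = (9.5156) + (5.8906) + (-0.6094) + (-0.9844) + (-16.7344) + (15.1406) + (3.2656) = 15.4844
Denominator Σ(z_t−z̄)² = 77.8750
r_1 = 15.4844 / 77.8750 = 0.199

0.199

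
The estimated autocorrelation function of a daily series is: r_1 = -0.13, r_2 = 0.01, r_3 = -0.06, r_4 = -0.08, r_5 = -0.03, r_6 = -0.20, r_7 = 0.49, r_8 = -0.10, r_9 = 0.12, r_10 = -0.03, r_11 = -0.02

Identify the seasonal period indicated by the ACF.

7

The largest autocorrelation is r_7 = 0.49; the remaining lags stay at or below 0.12.
The dominant spike at lag 7 indicates a seasonal period of 7.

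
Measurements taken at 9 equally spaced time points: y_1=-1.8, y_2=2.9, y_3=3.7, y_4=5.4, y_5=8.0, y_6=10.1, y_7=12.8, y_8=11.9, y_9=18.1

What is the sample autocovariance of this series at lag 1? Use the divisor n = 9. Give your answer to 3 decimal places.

Mean ȳ = (-1.8 + 2.9 + 3.7 + 5.4 + 8.0 + 10.1 + 12.8 + 11.9 + 18.1)/9 = 7.9000
Σ_{t=1}^{8}(y_t−ȳ)(y_{t+1}−ȳ) = 151.1500
γ_1 = 151.1500 / 9 = 16.794

16.794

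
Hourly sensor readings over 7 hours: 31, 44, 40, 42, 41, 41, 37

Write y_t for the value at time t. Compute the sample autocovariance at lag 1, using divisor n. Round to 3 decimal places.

-4.536

Mean ȳ = (31 + 44 + 40 + 42 + 41 + 41 + 37)/7 = 39.4286
Σ_{t=1}^{6}(y_t−ȳ)(y_{t+1}−ȳ) = -31.7551
γ_1 = -31.7551 / 7 = -4.536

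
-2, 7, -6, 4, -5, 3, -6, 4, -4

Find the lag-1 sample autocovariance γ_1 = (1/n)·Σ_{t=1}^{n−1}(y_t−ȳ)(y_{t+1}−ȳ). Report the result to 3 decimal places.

Mean ȳ = (-2 + 7 − 6 + 4 − 5 + 3 − 6 + 4 − 4)/9 = -0.5556
Σ_{t=1}^{8}(y_t−ȳ)(y_{t+1}−ȳ) = -172.7531
γ_1 = -172.7531 / 9 = -19.195

-19.195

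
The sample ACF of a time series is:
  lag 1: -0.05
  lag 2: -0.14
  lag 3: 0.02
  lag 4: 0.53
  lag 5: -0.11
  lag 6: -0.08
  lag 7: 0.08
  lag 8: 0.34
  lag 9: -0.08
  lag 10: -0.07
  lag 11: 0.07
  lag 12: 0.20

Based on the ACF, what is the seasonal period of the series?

The largest autocorrelation is r_4 = 0.53, with weaker echoes at lags 8 (0.34) and 12 (0.20); the remaining lags stay at or below 0.08.
The dominant spike at lag 4 indicates a seasonal period of 4.

4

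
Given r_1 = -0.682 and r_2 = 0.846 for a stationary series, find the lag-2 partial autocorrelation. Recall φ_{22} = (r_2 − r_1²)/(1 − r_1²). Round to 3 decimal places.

0.712

φ_{22} = (r_2 − r_1²) / (1 − r_1²)
r_1² = (-0.682)² = 0.465124
Numerator = 0.846 − 0.4651 = 0.3809; denominator = 1 − 0.4651 = 0.5349
φ_{22} = 0.3809 / 0.5349 = 0.712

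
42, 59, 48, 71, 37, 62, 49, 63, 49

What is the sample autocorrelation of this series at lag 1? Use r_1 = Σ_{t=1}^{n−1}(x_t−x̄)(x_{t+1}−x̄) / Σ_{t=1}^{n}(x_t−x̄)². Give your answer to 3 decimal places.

-0.760

Mean x̄ = (42 + 59 + 48 + 71 + 37 + 62 + 49 + 63 + 49)/9 = 53.3333
Numerator Σ_{t=1}^{8}(x_t−x̄)(x_{t+1}−x̄) = -740.1111
Denominator Σ(x_t−x̄)² = 974.0000
r_1 = -740.1111 / 974.0000 = -0.760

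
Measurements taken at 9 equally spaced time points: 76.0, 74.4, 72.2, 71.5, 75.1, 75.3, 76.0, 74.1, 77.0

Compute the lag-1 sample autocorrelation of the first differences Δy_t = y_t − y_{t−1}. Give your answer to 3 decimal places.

First differences Δy: -1.6, -2.2, -0.7, 3.6, 0.2, 0.7, -1.9, 2.9
Mean of differences = 0.1250
Numerator Σ(Δy_t−Δȳ)(Δy_{t+1}−Δȳ) = -3.4181
Denominator Σ(Δy_t−Δȳ)² = 33.2750
r_1(Δy) = -3.4181 / 33.2750 = -0.103

-0.103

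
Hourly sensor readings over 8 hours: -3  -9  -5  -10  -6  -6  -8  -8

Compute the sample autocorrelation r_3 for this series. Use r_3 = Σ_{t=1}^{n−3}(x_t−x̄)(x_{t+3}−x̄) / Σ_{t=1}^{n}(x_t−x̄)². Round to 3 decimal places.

-0.266

Mean x̄ = (-3 − 9 − 5 − 10 − 6 − 6 − 8 − 8)/8 = -6.8750
Deviations from mean: 3.8750, -2.1250, 1.8750, -3.1250, 0.8750, 0.8750, -1.1250, -1.1250
Numerator Σ_{t=1}^{5}(x_t−x̄)(x_{t+3}−x̄) = -9.7969
Denominator Σ(x_t−x̄)² = 36.8750
r_3 = -9.7969 / 36.8750 = -0.266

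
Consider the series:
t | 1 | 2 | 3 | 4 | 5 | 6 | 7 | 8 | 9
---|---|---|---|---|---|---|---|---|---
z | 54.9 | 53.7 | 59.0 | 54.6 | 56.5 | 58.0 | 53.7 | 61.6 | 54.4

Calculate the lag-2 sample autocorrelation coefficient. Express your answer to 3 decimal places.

Mean z̄ = (54.9 + 53.7 + 59.0 + 54.6 + 56.5 + 58.0 + 53.7 + 61.6 + 54.4)/9 = 56.2667
Σ(z_t−z̄)(z_{t+2}−z̄) = (-3.7356) + (4.2778) + (0.6378) + (-2.8889) + (-0.5989) + (9.2444) + (4.7911) = 11.7278
Denominator Σ(z_t−z̄)² = 60.2800
r_2 = 11.7278 / 60.2800 = 0.195

0.195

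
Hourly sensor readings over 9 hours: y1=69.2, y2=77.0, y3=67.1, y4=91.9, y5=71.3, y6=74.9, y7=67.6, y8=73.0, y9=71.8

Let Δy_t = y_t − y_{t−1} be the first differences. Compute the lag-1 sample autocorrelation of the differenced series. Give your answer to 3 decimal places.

-0.756

First differences Δy: 7.8, -9.9, 24.8, -20.6, 3.6, -7.3, 5.4, -1.2
Mean of differences = 0.3250
Numerator Σ(Δy_t−Δȳ)(Δy_{t+1}−Δȳ) = -978.7656
Denominator Σ(Δy_t−Δȳ)² = 1294.2550
r_1(Δy) = -978.7656 / 1294.2550 = -0.756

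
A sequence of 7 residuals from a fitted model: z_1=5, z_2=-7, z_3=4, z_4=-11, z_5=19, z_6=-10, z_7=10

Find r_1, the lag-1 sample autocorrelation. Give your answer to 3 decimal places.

-0.793

Mean z̄ = (5 − 7 + 4 − 11 + 19 − 10 + 10)/7 = 1.4286
Numerator Σ_{t=1}^{6}(z_t−z̄)(z_{t+1}−z̄) = -600.8980
Denominator Σ(z_t−z̄)² = 757.7143
r_1 = -600.8980 / 757.7143 = -0.793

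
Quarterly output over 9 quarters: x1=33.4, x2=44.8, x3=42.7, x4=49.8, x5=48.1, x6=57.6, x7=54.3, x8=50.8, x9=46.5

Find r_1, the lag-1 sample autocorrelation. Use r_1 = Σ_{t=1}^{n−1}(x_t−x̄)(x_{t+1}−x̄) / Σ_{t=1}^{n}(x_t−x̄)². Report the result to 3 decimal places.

0.340

Mean x̄ = (33.4 + 44.8 + 42.7 + 49.8 + 48.1 + 57.6 + 54.3 + 50.8 + 46.5)/9 = 47.5556
Numerator Σ_{t=1}^{8}(x_t−x̄)(x_{t+1}−x̄) = 134.3802
Denominator Σ(x_t−x̄)² = 394.9022
r_1 = 134.3802 / 394.9022 = 0.340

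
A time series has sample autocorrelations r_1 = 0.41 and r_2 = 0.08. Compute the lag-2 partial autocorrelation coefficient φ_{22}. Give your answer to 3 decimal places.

-0.106

φ_{22} = (r_2 − r_1²) / (1 − r_1²)
r_1² = (0.41)² = 0.1681
Numerator = 0.08 − 0.1681 = -0.0881; denominator = 1 − 0.1681 = 0.8319
φ_{22} = -0.0881 / 0.8319 = -0.106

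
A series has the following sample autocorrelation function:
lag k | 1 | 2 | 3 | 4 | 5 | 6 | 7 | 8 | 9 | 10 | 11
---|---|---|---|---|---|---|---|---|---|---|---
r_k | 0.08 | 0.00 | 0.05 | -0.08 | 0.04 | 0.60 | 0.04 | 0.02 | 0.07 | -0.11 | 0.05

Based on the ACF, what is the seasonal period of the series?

The largest autocorrelation is r_6 = 0.60; the remaining lags stay at or below 0.08.
The dominant spike at lag 6 indicates a seasonal period of 6.

6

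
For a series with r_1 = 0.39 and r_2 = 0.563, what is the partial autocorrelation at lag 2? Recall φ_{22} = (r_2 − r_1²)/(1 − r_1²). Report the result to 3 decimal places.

φ_{22} = (r_2 − r_1²) / (1 − r_1²)
r_1² = (0.39)² = 0.1521
Numerator = 0.563 − 0.1521 = 0.4109; denominator = 1 − 0.1521 = 0.8479
φ_{22} = 0.4109 / 0.8479 = 0.485

0.485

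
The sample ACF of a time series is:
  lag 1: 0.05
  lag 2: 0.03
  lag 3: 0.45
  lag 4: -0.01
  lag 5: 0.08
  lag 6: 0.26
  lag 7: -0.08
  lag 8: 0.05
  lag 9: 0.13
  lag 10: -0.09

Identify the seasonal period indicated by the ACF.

3

The largest autocorrelation is r_3 = 0.45, with a weaker echo at lag 6 (0.26); the remaining lags stay at or below 0.13.
The dominant spike at lag 3 indicates a seasonal period of 3.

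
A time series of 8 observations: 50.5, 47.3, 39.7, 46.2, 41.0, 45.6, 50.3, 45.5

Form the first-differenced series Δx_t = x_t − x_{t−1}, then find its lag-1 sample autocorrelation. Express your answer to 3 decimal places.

-0.411

First differences Δx: -3.2, -7.6, 6.5, -5.2, 4.6, 4.7, -4.8
Mean of differences = -0.7143
Numerator Σ(Δx_t−Δx̄)(Δx_{t+1}−Δx̄) = -82.1073
Denominator Σ(Δx_t−Δx̄)² = 200.0086
r_1(Δx) = -82.1073 / 200.0086 = -0.411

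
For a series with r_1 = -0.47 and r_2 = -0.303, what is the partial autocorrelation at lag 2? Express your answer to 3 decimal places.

φ_{22} = (r_2 − r_1²) / (1 − r_1²)
r_1² = (-0.47)² = 0.2209
Numerator = -0.303 − 0.2209 = -0.5239; denominator = 1 − 0.2209 = 0.7791
φ_{22} = -0.5239 / 0.7791 = -0.672

-0.672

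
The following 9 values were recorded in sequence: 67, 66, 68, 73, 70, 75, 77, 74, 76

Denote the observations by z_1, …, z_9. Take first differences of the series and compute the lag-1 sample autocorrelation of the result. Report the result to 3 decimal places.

First differences Δz: -1, 2, 5, -3, 5, 2, -3, 2
Mean of differences = 1.1250
Numerator Σ(Δz_t−Δz̄)(Δz_{t+1}−Δz̄) = -34.2656
Denominator Σ(Δz_t−Δz̄)² = 70.8750
r_1(Δz) = -34.2656 / 70.8750 = -0.483

-0.483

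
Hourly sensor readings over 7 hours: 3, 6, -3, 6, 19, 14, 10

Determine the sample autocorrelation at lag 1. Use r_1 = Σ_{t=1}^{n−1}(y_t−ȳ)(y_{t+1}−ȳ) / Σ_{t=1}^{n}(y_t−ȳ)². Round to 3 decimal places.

0.350

Mean ȳ = (3 + 6 − 3 + 6 + 19 + 14 + 10)/7 = 7.8571
Numerator Σ_{t=1}^{6}(y_t−ȳ)(y_{t+1}−ȳ) = 110.2653
Denominator Σ(y_t−ȳ)² = 314.8571
r_1 = 110.2653 / 314.8571 = 0.350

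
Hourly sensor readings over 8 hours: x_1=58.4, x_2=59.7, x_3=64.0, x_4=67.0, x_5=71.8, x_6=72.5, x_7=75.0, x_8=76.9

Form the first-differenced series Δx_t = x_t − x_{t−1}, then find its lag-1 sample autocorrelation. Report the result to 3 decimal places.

First differences Δx: 1.3, 4.3, 3.0, 4.8, 0.7, 2.5, 1.9
Mean of differences = 2.6429
Numerator Σ(Δx_t−Δx̄)(Δx_{t+1}−Δx̄) = -4.6704
Denominator Σ(Δx_t−Δx̄)² = 13.6771
r_1(Δx) = -4.6704 / 13.6771 = -0.341

-0.341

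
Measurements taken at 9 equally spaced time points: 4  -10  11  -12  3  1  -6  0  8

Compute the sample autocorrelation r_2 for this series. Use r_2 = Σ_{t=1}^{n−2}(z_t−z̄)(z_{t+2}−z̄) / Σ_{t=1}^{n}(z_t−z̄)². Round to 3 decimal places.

0.242

Mean z̄ = (4 − 10 + 11 − 12 + 3 + 1 − 6 + 0 + 8)/9 = -0.1111
Numerator Σ_{t=1}^{7}(z_t−z̄)(z_{t+2}−z̄) = 118.6420
Denominator Σ(z_t−z̄)² = 490.8889
r_2 = 118.6420 / 490.8889 = 0.242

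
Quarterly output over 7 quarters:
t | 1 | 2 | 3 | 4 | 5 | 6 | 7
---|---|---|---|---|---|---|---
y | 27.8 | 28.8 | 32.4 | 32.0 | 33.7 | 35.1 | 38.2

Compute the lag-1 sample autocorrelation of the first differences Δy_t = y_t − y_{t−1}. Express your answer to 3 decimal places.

-0.542

First differences Δy: 1.0, 3.6, -0.4, 1.7, 1.4, 3.1
Mean of differences = 1.7333
Numerator Σ(Δy_t−Δȳ)(Δy_{t+1}−Δȳ) = -5.7244
Denominator Σ(Δy_t−Δȳ)² = 10.5533
r_1(Δy) = -5.7244 / 10.5533 = -0.542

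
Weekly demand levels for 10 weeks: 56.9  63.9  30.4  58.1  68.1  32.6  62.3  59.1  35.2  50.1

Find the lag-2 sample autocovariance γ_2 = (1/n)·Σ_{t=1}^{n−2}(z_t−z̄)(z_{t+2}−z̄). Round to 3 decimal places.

Mean z̄ = (56.9 + 63.9 + 30.4 + 58.1 + 68.1 + 32.6 + 62.3 + 59.1 + 35.2 + 50.1)/10 = 51.6700
Σ_{t=1}^{8}(z_t−z̄)(z_{t+2}−z̄) = -658.4698
γ_2 = -658.4698 / 10 = -65.847

-65.847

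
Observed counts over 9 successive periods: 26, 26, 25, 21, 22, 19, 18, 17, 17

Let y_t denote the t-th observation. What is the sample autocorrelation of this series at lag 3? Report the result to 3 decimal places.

0.010

Mean ȳ = (26 + 26 + 25 + 21 + 22 + 19 + 18 + 17 + 17)/9 = 21.2222
Σ(y_t−ȳ)(y_{t+3}−ȳ) = (-1.0617) + (3.7160) + (-8.3951) + (0.7160) + (-3.2840) + (9.3827) = 1.0741
Denominator Σ(y_t−ȳ)² = 111.5556
r_3 = 1.0741 / 111.5556 = 0.010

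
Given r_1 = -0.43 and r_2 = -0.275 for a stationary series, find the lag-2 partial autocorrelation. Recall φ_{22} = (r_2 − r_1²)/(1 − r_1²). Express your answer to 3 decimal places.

φ_{22} = (r_2 − r_1²) / (1 − r_1²)
r_1² = (-0.43)² = 0.1849
Numerator = -0.275 − 0.1849 = -0.4599; denominator = 1 − 0.1849 = 0.8151
φ_{22} = -0.4599 / 0.8151 = -0.564

-0.564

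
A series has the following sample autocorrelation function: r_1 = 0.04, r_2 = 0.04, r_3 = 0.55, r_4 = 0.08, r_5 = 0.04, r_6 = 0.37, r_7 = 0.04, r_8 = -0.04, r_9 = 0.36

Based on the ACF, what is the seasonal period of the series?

3

The largest autocorrelation is r_3 = 0.55, with weaker echoes at lags 6 (0.37) and 9 (0.36); the remaining lags stay at or below 0.08.
The dominant spike at lag 3 indicates a seasonal period of 3.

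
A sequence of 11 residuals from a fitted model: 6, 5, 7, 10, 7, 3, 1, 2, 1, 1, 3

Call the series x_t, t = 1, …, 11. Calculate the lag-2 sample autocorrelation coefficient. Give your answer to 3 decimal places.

0.277

Mean x̄ = (6 + 5 + 7 + 10 + 7 + 3 + 1 + 2 + 1 + 1 + 3)/11 = 4.1818
Numerator Σ_{t=1}^{9}(x_t−x̄)(x_{t+2}−x̄) = 25.3884
Denominator Σ(x_t−x̄)² = 91.6364
r_2 = 25.3884 / 91.6364 = 0.277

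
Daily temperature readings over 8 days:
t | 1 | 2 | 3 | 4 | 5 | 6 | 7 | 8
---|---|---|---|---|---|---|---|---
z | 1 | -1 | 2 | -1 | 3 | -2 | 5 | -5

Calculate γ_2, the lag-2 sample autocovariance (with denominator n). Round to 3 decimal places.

4.422

Mean z̄ = (1 − 1 + 2 − 1 + 3 − 2 + 5 − 5)/8 = 0.2500
Σ_{t=1}^{6}(z_t−z̄)(z_{t+2}−z̄) = 35.3750
γ_2 = 35.3750 / 8 = 4.422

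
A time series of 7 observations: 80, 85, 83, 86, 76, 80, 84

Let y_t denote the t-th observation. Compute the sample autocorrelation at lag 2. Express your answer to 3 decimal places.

-0.216

Mean ȳ = (80 + 85 + 83 + 86 + 76 + 80 + 84)/7 = 82.0000
Numerator Σ_{t=1}^{5}(y_t−ȳ)(y_{t+2}−ȳ) = -16.0000
Denominator Σ(y_t−ȳ)² = 74.0000
r_2 = -16.0000 / 74.0000 = -0.216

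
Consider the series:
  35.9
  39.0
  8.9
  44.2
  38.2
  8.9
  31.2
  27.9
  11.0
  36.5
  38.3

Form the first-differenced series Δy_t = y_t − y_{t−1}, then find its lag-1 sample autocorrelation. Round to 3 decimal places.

-0.499

First differences Δy: 3.1, -30.1, 35.3, -6.0, -29.3, 22.3, -3.3, -16.9, 25.5, 1.8
Mean of differences = 0.2400
Numerator Σ(Δy_t−Δȳ)(Δy_{t+1}−Δȳ) = -2247.5576
Denominator Σ(Δy_t−Δȳ)² = 4502.9040
r_1(Δy) = -2247.5576 / 4502.9040 = -0.499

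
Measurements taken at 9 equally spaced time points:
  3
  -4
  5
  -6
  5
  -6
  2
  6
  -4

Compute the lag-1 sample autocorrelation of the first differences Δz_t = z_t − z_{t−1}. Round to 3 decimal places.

-0.738

First differences Δz: -7, 9, -11, 11, -11, 8, 4, -10
Mean of differences = -0.8750
Numerator Σ(Δz_t−Δz̄)(Δz_{t+1}−Δz̄) = -492.0156
Denominator Σ(Δz_t−Δz̄)² = 666.8750
r_1(Δz) = -492.0156 / 666.8750 = -0.738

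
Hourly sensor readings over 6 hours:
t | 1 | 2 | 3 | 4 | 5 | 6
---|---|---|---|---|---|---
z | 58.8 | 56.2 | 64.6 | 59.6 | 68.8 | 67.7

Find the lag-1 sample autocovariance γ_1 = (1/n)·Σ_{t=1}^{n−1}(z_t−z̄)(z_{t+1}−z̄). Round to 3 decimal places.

3.093

Mean z̄ = (58.8 + 56.2 + 64.6 + 59.6 + 68.8 + 67.7)/6 = 62.6167
Deviations: -3.8167, -6.4167, 1.9833, -3.0167, 6.1833, 5.0833
Σ_{t=1}^{5}(z_t−z̄)(z_{t+1}−z̄) = 18.5597
γ_1 = 18.5597 / 6 = 3.093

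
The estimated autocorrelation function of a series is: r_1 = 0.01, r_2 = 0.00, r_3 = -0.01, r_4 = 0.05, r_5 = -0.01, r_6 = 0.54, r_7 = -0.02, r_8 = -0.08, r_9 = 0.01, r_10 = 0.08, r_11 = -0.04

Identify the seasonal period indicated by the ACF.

The largest autocorrelation is r_6 = 0.54; the remaining lags stay at or below 0.08.
The dominant spike at lag 6 indicates a seasonal period of 6.

6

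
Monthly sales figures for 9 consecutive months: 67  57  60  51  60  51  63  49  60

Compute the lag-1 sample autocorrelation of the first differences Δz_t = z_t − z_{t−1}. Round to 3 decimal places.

First differences Δz: -10, 3, -9, 9, -9, 12, -14, 11
Mean of differences = -0.8750
Numerator Σ(Δz_t−Δz̄)(Δz_{t+1}−Δz̄) = -656.7656
Denominator Σ(Δz_t−Δz̄)² = 806.8750
r_1(Δz) = -656.7656 / 806.8750 = -0.814

-0.814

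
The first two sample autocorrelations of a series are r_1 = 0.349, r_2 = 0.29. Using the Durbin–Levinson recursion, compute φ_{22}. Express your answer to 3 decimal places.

0.192

φ_{22} = (r_2 − r_1²) / (1 − r_1²)
r_1² = (0.349)² = 0.121801
Numerator = 0.29 − 0.1218 = 0.1682; denominator = 1 − 0.1218 = 0.8782
φ_{22} = 0.1682 / 0.8782 = 0.192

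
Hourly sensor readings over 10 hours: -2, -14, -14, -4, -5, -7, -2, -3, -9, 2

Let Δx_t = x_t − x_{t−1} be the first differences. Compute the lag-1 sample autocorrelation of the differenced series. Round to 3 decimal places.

First differences Δx: -12, 0, 10, -1, -2, 5, -1, -6, 11
Mean of differences = 0.4444
Numerator Σ(Δx_t−Δx̄)(Δx_{t+1}−Δx̄) = -85.4198
Denominator Σ(Δx_t−Δx̄)² = 430.2222
r_1(Δx) = -85.4198 / 430.2222 = -0.199

-0.199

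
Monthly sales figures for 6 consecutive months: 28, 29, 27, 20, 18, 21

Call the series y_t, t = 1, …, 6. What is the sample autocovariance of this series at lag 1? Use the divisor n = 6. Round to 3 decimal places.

10.773

Mean ȳ = (28 + 29 + 27 + 20 + 18 + 21)/6 = 23.8333
Deviations: 4.1667, 5.1667, 3.1667, -3.8333, -5.8333, -2.8333
Σ_{t=1}^{5}(y_t−ȳ)(y_{t+1}−ȳ) = 64.6389
γ_1 = 64.6389 / 6 = 10.773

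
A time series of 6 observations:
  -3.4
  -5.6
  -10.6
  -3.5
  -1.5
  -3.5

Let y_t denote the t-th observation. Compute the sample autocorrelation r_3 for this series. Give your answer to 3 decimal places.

Mean ȳ = (-3.4 − 5.6 − 10.6 − 3.5 − 1.5 − 3.5)/6 = -4.6833
Deviations from mean: 1.2833, -0.9167, -5.9167, 1.1833, 3.1833, 1.1833
Σ(y_t−ȳ)(y_{t+3}−ȳ) = (1.5186) + (-2.9181) + (-7.0014) = -8.4008
Denominator Σ(y_t−ȳ)² = 50.4283
r_3 = -8.4008 / 50.4283 = -0.167

-0.167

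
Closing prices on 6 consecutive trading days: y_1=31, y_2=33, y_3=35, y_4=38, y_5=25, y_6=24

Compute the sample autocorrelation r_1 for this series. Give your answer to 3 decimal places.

Mean ȳ = (31 + 33 + 35 + 38 + 25 + 24)/6 = 31.0000
Σ(y_t−ȳ)(y_{t+1}−ȳ) = (0.0000) + (8.0000) + (28.0000) + (-42.0000) + (42.0000) = 36.0000
Denominator Σ(y_t−ȳ)² = 154.0000
r_1 = 36.0000 / 154.0000 = 0.234

0.234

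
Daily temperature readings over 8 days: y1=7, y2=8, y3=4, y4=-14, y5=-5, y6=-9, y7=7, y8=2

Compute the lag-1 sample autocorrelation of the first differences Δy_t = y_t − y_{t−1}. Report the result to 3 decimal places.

-0.385

First differences Δy: 1, -4, -18, 9, -4, 16, -5
Mean of differences = -0.7143
Numerator Σ(Δy_t−Δȳ)(Δy_{t+1}−Δȳ) = -275.2245
Denominator Σ(Δy_t−Δȳ)² = 715.4286
r_1(Δy) = -275.2245 / 715.4286 = -0.385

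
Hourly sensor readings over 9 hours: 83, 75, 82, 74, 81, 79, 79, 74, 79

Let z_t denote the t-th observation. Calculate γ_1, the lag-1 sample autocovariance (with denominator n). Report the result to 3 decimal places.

-6.479

Mean z̄ = (83 + 75 + 82 + 74 + 81 + 79 + 79 + 74 + 79)/9 = 78.4444
Σ_{t=1}^{8}(z_t−z̄)(z_{t+1}−z̄) = -58.3086
γ_1 = -58.3086 / 9 = -6.479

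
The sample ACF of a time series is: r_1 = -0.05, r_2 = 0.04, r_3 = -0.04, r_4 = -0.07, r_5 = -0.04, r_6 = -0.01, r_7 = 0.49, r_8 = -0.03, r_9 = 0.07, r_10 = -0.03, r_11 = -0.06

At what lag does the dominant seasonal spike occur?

The largest autocorrelation is r_7 = 0.49; the remaining lags stay at or below 0.07.
The dominant spike at lag 7 indicates a seasonal period of 7.

7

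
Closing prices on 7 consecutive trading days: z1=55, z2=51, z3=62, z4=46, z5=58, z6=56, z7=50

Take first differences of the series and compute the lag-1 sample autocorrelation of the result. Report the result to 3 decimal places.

First differences Δz: -4, 11, -16, 12, -2, -6
Mean of differences = -0.8333
Numerator Σ(Δz_t−Δz̄)(Δz_{t+1}−Δz̄) = -420.5278
Denominator Σ(Δz_t−Δz̄)² = 572.8333
r_1(Δz) = -420.5278 / 572.8333 = -0.734

-0.734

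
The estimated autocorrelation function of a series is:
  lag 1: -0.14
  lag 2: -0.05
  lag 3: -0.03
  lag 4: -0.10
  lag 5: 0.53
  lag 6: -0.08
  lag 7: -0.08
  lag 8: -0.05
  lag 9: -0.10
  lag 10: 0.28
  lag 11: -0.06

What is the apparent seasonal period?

5

The largest autocorrelation is r_5 = 0.53, with a weaker echo at lag 10 (0.28); the remaining lags stay at or below -0.03.
The dominant spike at lag 5 indicates a seasonal period of 5.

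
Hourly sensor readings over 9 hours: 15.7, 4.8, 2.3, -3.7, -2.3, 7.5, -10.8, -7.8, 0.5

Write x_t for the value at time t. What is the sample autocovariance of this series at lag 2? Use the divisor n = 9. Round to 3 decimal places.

Mean x̄ = (15.7 + 4.8 + 2.3 − 3.7 − 2.3 + 7.5 − 10.8 − 7.8 + 0.5)/9 = 0.6889
Σ_{t=1}^{7}(x_t−x̄)(x_{t+2}−x̄) = -49.8769
γ_2 = -49.8769 / 9 = -5.542

-5.542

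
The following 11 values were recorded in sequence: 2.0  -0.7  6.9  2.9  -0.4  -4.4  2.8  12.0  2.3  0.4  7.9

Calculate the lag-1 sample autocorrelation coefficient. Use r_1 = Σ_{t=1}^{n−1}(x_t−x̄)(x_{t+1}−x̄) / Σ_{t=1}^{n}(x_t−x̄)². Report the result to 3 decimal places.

-0.018

Mean x̄ = (2.0 − 0.7 + 6.9 + 2.9 − 0.4 − 4.4 + 2.8 + 12.0 + 2.3 + 0.4 + 7.9)/11 = 2.8818
Numerator Σ_{t=1}^{10}(x_t−x̄)(x_{t+1}−x̄) = -3.7885
Denominator Σ(x_t−x̄)² = 208.3764
r_1 = -3.7885 / 208.3764 = -0.018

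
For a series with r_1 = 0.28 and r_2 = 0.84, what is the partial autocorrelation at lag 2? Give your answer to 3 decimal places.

0.826

φ_{22} = (r_2 − r_1²) / (1 − r_1²)
r_1² = (0.28)² = 0.0784
Numerator = 0.84 − 0.0784 = 0.7616; denominator = 1 − 0.0784 = 0.9216
φ_{22} = 0.7616 / 0.9216 = 0.826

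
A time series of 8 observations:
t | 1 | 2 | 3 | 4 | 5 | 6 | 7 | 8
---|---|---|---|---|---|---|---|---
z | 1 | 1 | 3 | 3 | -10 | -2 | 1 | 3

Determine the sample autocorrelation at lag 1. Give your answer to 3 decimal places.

Mean z̄ = (1 + 1 + 3 + 3 − 10 − 2 + 1 + 3)/8 = 0.0000
Deviations from mean: 1.0000, 1.0000, 3.0000, 3.0000, -10.0000, -2.0000, 1.0000, 3.0000
Numerator Σ_{t=1}^{7}(z_t−z̄)(z_{t+1}−z̄) = 4.0000
Denominator Σ(z_t−z̄)² = 134.0000
r_1 = 4.0000 / 134.0000 = 0.030

0.030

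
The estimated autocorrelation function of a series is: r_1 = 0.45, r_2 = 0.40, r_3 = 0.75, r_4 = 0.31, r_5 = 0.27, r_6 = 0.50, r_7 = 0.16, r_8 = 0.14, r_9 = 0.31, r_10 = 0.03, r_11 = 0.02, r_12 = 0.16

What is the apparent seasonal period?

3

The largest autocorrelation is r_3 = 0.75, with a weaker echo at lag 6 (0.50); the remaining lags stay at or below 0.45. The elevated value at lag 1 (0.45), dropping to 0.40 at lag 2, reflects decaying short-term dependence rather than seasonality.
The dominant spike at lag 3 indicates a seasonal period of 3.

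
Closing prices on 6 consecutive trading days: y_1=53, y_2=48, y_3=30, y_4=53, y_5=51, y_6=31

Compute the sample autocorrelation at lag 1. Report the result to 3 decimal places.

-0.298

Mean ȳ = (53 + 48 + 30 + 53 + 51 + 31)/6 = 44.3333
Deviations from mean: 8.6667, 3.6667, -14.3333, 8.6667, 6.6667, -13.3333
Σ(y_t−ȳ)(y_{t+1}−ȳ) = (31.7778) + (-52.5556) + (-124.2222) + (57.7778) + (-88.8889) = -176.1111
Denominator Σ(y_t−ȳ)² = 591.3333
r_1 = -176.1111 / 591.3333 = -0.298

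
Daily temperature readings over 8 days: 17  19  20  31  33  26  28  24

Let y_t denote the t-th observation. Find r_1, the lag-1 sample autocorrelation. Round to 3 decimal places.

Mean ȳ = (17 + 19 + 20 + 31 + 33 + 26 + 28 + 24)/8 = 24.7500
Deviations from mean: -7.7500, -5.7500, -4.7500, 6.2500, 8.2500, 1.2500, 3.2500, -0.7500
Numerator Σ_{t=1}^{7}(y_t−ȳ)(y_{t+1}−ȳ) = 105.6875
Denominator Σ(y_t−ȳ)² = 235.5000
r_1 = 105.6875 / 235.5000 = 0.449

0.449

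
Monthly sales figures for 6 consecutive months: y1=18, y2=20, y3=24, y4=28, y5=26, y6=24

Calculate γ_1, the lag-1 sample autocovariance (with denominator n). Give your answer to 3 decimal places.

Mean ȳ = (18 + 20 + 24 + 28 + 26 + 24)/6 = 23.3333
Deviations: -5.3333, -3.3333, 0.6667, 4.6667, 2.6667, 0.6667
Σ_{t=1}^{5}(y_t−ȳ)(y_{t+1}−ȳ) = 32.8889
γ_1 = 32.8889 / 6 = 5.481

5.481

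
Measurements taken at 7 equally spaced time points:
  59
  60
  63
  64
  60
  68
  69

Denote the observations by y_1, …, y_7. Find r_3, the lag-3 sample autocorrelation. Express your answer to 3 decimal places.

Mean ȳ = (59 + 60 + 63 + 64 + 60 + 68 + 69)/7 = 63.2857
Deviations from mean: -4.2857, -3.2857, -0.2857, 0.7143, -3.2857, 4.7143, 5.7143
Σ(y_t−ȳ)(y_{t+3}−ȳ) = (-3.0612) + (10.7959) + (-1.3469) + (4.0816) = 10.4694
Denominator Σ(y_t−ȳ)² = 95.4286
r_3 = 10.4694 / 95.4286 = 0.110

0.110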